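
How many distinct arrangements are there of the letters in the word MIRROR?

120

Letter multiplicities in MIRROR: I×1, M×1, O×1, R×3.
The number of distinct arrangements is 6!/(3!) = 720/6 = 120.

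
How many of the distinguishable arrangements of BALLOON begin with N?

Fix N in the first position and arrange the remaining 6 letters.
Those 6 letters have L appearing twice and O appearing twice, giving (6)!/(2!·2!) = 180.

180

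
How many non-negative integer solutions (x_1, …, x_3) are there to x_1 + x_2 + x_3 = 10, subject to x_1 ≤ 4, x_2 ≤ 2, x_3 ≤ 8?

Ignoring the caps, the number of non-negative solutions to x_1+…+x_3 = 10 is C(12,2) = 66.
Subtract solutions that violate a single cap (substitute x_i' = x_i − (cap_i+1)): x_1 ≥ 5 gives C(7,2) = 21; x_2 ≥ 3 gives C(9,2) = 36; x_3 ≥ 9 gives C(3,2) = 3. Together 60.
Add back pairs where two caps are both exceeded: 6 + 0 + 0 = 6.
By inclusion–exclusion the count is 66 − 60 + 6 = 12.

12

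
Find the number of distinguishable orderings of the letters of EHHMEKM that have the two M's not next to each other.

There are 7!/(2!·2!·2!) = 630 arrangements of EHHMEKM in total.
Arrangements with the M's together: treat MM as one letter, giving (6)!/(2!·2!) = 180.
Hence 630 − 180 = 450.

450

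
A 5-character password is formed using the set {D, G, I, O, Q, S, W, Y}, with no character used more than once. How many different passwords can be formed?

This is a permutation of 5 out of 8: P(8,5) = 8!/3!.
That product is 8 × 7 × 6 × 5 × 4 = 6720.

6720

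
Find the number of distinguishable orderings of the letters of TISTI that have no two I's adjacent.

18

There are 5!/(2!·2!) = 30 arrangements of TISTI in total.
Arrangements with the I's together: treat II as one letter, giving (4)!/(2!) = 12.
Hence 30 − 12 = 18.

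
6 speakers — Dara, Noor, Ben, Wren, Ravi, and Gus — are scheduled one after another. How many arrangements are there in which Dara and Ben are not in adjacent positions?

Of the 6! = 720 arrangements, those with Dara and Ben adjacent number 2 × 5! = 240 (treat the pair as a block with 2 internal orders).
So 720 − 240 = 480 arrangements keep them apart.

480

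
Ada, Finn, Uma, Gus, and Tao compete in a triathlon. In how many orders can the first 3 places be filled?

60

This is an ordered selection of 3 from 5: P(5,3).
That gives 5 × 4 × 3 = 60.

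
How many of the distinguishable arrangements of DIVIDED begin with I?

Fix I in the first position and arrange the remaining 6 letters.
Those 6 letters have D appearing 3 times, giving (6)!/(3!) = 120.

120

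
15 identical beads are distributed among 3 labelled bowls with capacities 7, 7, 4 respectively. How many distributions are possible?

10

Without the upper bounds there are C(17,2) = 136 ways to split 15 among 3 bowls.
Subtract solutions that violate a single cap (substitute x_i' = x_i − (cap_i+1)): x_1 ≥ 8 gives C(9,2) = 36; x_2 ≥ 8 gives C(9,2) = 36; x_3 ≥ 5 gives C(12,2) = 66. Together 138.
Add back pairs where two caps are both exceeded: 0 + 6 + 6 = 12.
By inclusion–exclusion the count is 136 − 138 + 12 = 10.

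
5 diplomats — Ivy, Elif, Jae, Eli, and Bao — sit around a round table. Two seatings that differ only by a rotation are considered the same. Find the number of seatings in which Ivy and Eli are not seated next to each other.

Without the restriction there are (4)! = 24 seatings.
Those with Ivy next to Eli: fuse the pair into one unit and seat 4 units around a circle — 2·(3)! = 12.
Subtracting, 24 − 12 = 12.

12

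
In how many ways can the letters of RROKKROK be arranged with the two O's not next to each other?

Total arrangements of RROKKROK: 8!/(3!·3!·2!) = 560.
If the two O's are adjacent, glue them into one block, leaving 7 items to arrange: (7)!/(3!·3!) = 140 ways.
Hence 560 − 140 = 420.

420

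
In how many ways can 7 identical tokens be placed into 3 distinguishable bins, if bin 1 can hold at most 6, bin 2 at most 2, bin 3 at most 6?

By stars and bars, unrestricted non-negative solutions to x_1+…+x_3 = 7 number C(7+2,2) = 36.
Subtract solutions that violate a single cap (substitute x_i' = x_i − (cap_i+1)): x_1 ≥ 7 gives C(2,2) = 1; x_2 ≥ 3 gives C(6,2) = 15; x_3 ≥ 7 gives C(2,2) = 1. Together 17.
No two caps can be exceeded simultaneously, so the pair terms are all 0.
By inclusion–exclusion the count is 36 − 17 + 0 = 19.

19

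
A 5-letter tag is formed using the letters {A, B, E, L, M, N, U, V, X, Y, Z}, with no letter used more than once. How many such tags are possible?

Choose and order 5 of the 11 symbols: the first letter has 11 options, the next 10, and so on down to 7.
That product is 11 × 10 × 9 × 8 × 7 = 55440.

55440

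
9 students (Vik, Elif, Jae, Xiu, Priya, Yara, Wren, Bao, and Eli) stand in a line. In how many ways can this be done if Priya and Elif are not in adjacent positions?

282240

There are 9! = 362880 arrangements in all. If Priya and Elif are adjacent, merging them into one block gives 2·(8)! = 80640 arrangements.
Complementary counting: 362880 − 80640 = 282240.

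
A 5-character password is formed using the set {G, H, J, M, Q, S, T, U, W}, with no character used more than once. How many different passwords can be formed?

This is a permutation of 5 out of 9: P(9,5) = 9!/4!.
9 × 8 × 7 × 6 × 5 = 15120.

15120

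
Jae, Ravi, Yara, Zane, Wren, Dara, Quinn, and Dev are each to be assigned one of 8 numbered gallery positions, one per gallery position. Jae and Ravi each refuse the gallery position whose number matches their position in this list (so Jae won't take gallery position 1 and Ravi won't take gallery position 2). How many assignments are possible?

Let Aᵢ (for i ∈ {1, 2}) be the placements that put person i in their forbidden gallery position. Any j of these fix j positions, leaving (8−j)! ways to fill the rest, and there are C(2,j) ways to pick which j.
By inclusion–exclusion, the number of valid placements is Σ_{j=0}^{2} (−1)^j C(2,j)·(8−j)!.
Computing: 40320 − 10080 + 720 = 30960.

30960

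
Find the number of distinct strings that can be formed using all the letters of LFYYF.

30

LFYYF has 5 letters with F appearing twice and Y appearing twice.
So there are 5! / (2!·2!) = 30 distinguishable arrangements.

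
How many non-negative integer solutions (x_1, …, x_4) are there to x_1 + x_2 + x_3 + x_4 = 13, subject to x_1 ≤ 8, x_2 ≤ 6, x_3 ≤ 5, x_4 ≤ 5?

By stars and bars, unrestricted non-negative solutions to x_1+…+x_4 = 13 number C(13+3,3) = 560.
Subtract solutions that violate a single cap (substitute x_i' = x_i − (cap_i+1)): x_1 ≥ 9 gives C(7,3) = 35; x_2 ≥ 7 gives C(9,3) = 84; x_3 ≥ 6 gives C(10,3) = 120; x_4 ≥ 6 gives C(10,3) = 120. Together 359.
Add back pairs where two caps are both exceeded: 0 + 0 + 0 + 1 + 1 + 4 = 6.
By inclusion–exclusion the count is 560 − 359 + 6 = 207.

207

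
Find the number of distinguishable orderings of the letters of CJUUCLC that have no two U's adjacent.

There are 7!/(3!·2!) = 420 arrangements of CJUUCLC in total.
If the two U's are adjacent, glue them into one block, leaving 6 items to arrange: (6)!/(3!) = 120 ways.
Subtracting, 420 − 120 = 300 arrangements keep the U's apart.

300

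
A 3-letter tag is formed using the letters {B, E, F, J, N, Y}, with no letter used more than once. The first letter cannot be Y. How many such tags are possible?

The first letter has 6−1 = 5 choices (anything except Y).
The remaining 2 letters are filled from the other 5 symbols without repetition: 5 × 4 = 20.
Total: 5 × 20 = 100.

100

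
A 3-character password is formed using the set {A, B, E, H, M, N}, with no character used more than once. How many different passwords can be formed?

120

This is a permutation of 3 out of 6: P(6,3) = 6!/3!.
That product is 6 × 5 × 4 = 120.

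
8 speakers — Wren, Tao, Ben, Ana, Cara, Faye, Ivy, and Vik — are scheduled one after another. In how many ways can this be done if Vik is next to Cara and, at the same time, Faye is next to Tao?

Treat {Vik,Cara} as one block (2 orders) and {Faye,Tao} as another (2 orders).
That leaves 6 units to arrange: 2 × 2 × 6! = 4 × 720 = 2880.

2880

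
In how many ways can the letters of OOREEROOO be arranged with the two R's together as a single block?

Treat the 2 copies of R as a single block. The multiset to arrange is then {RR, E, E, O, O, O, O, O}, 8 items in all.
That gives (8)!/(5!·2!) = 168 arrangements.

168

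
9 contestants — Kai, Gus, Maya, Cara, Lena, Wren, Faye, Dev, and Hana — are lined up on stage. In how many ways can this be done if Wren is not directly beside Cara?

There are 9! = 362880 arrangements in all. If Wren and Cara are adjacent, merging them into one block gives 2·(8)! = 80640 arrangements.
So 362880 − 80640 = 282240 arrangements keep them apart.

282240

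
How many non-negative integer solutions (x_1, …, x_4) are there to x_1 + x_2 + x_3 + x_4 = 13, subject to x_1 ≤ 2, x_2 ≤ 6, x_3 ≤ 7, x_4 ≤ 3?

By stars and bars, unrestricted non-negative solutions to x_1+…+x_4 = 13 number C(13+3,3) = 560.
Subtract solutions that violate a single cap (substitute x_i' = x_i − (cap_i+1)): x_1 ≥ 3 gives C(13,3) = 286; x_2 ≥ 7 gives C(9,3) = 84; x_3 ≥ 8 gives C(8,3) = 56; x_4 ≥ 4 gives C(12,3) = 220. Together 646.
Add back pairs where two caps are both exceeded: 20 + 10 + 84 + 0 + 10 + 4 = 128.
By inclusion–exclusion the count is 560 − 646 + 128 = 42.

42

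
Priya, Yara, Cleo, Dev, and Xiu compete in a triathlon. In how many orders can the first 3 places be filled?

There are 5 choices for 1st place, 4 for 2nd, and 3 for 3rd.
That gives 5 × 4 × 3 = 60.

60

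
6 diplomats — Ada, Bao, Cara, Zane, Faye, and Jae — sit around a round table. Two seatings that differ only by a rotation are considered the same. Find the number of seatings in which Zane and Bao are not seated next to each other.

Without the restriction there are (5)! = 120 seatings.
Seatings with Zane beside Bao: treat them as a block with 2 internal orders, giving 2 × (4)! = 48.
Subtracting, 120 − 48 = 72.

72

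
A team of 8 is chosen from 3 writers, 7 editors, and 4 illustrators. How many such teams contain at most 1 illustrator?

Split by how many illustrators are chosen (0 through 1).
Sum: C(4,0)·C(10,8) + C(4,1)·C(10,7) = 45 + 480 = 525.

525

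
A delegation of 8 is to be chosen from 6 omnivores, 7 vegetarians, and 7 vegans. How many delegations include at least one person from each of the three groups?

Unrestricted: C(20,8) = 125970 ways to pick any 8 of the 20.
Selections missing a whole group: no omnivores → C(14,8) = 3003; no vegetarians → C(13,8) = 1287; no vegans → C(13,8) = 1287.
Add back selections omitting two groups (i.e. drawn from a single group): C(6,8) + C(7,8) + C(7,8) = 0.
By inclusion–exclusion: 125970 − 5577 + 0 = 120393.

120393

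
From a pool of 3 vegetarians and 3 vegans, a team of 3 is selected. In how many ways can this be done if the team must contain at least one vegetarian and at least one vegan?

With no constraint there are C(6,3) = 20 possible selections.
Subtract selections that omit an entire group: no vegetarians → C(3,3) = 1; no vegans → C(3,3) = 1.
Both groups omitted at once is impossible, so 20 − 2 = 18.

18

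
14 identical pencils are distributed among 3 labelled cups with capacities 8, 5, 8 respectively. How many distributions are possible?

Ignoring the caps, the number of non-negative solutions to x_1+…+x_3 = 14 is C(16,2) = 120.
Subtract solutions that violate a single cap (substitute x_i' = x_i − (cap_i+1)): x_1 ≥ 9 gives C(7,2) = 21; x_2 ≥ 6 gives C(10,2) = 45; x_3 ≥ 9 gives C(7,2) = 21. Together 87.
No two caps can be exceeded simultaneously, so the pair terms are all 0.
By inclusion–exclusion the count is 120 − 87 + 0 = 33.

33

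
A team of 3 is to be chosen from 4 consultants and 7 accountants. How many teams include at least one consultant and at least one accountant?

126

With no constraint there are C(11,3) = 165 possible selections.
Selections missing a whole group: no consultants → C(7,3) = 35; no accountants → C(4,3) = 4.
Both groups omitted at once is impossible, so 165 − 39 = 126.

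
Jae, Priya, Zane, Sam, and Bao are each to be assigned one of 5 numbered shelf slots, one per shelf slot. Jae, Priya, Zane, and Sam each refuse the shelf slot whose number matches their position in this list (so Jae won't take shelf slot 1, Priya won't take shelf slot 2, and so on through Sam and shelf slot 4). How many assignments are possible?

Let Aᵢ (for 1 ≤ i ≤ 4) be the placements that put person i in their forbidden shelf slot. Any j of these fix j positions, leaving (5−j)! ways to fill the rest, and there are C(4,j) ways to pick which j.
By inclusion–exclusion, the number of valid placements is Σ_{j=0}^{4} (−1)^j C(4,j)·(5−j)!.
Computing: 120 − 96 + 36 − 8 + 1 = 53.

53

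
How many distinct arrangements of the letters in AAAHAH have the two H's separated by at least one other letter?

10

Total arrangements of AAAHAH: 6!/(4!·2!) = 15.
Arrangements with the H's together: treat HH as one letter, giving (5)!/(4!) = 5.
Hence 15 − 5 = 10.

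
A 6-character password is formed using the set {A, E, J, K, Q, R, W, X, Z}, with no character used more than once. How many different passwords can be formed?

60480

Choose and order 6 of the 9 symbols: the first character has 9 options, the next 8, and so on down to 4.
That product is 9 × 8 × 7 × 6 × 5 × 4 = 60480.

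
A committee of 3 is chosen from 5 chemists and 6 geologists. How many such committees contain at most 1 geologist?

Split by how many geologists are chosen (0 through 1).
Sum: C(6,0)·C(5,3) + C(6,1)·C(5,2) = 10 + 60 = 70.

70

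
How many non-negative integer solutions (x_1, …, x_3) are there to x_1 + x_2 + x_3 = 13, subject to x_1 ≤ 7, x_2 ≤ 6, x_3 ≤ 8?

Ignoring the caps, the number of non-negative solutions to x_1+…+x_3 = 13 is C(15,2) = 105.
Subtract solutions that violate a single cap (substitute x_i' = x_i − (cap_i+1)): x_1 ≥ 8 gives C(7,2) = 21; x_2 ≥ 7 gives C(8,2) = 28; x_3 ≥ 9 gives C(6,2) = 15. Together 64.
No two caps can be exceeded simultaneously, so the pair terms are all 0.
By inclusion–exclusion the count is 105 − 64 + 0 = 41.

41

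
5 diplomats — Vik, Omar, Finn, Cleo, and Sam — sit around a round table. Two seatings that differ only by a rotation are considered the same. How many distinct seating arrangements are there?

24

Around a circle, 5 distinct people have 5!/5 = (4)! = 24 rotationally distinct seatings.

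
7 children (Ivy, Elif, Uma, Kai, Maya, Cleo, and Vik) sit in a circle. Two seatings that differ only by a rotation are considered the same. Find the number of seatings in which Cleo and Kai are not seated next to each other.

480

All circular seatings of 7 people number (6)! = 720.
Seatings with Cleo beside Kai: treat them as a block with 2 internal orders, giving 2 × (5)! = 240.
Subtracting, 720 − 240 = 480.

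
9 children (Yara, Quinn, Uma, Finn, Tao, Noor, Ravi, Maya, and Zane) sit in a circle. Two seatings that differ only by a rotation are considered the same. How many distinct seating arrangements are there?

Around a circle, 9 distinct people have 9!/9 = (8)! = 40320 rotationally distinct seatings.

40320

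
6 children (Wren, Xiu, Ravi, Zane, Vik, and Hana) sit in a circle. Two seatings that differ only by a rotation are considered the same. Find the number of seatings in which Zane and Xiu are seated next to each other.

48

Glue Zane and Xiu into a block (2 internal orders). Seating 5 units around a circle gives (4)! arrangements.
So 2 × (4)! = 2 × 24 = 48.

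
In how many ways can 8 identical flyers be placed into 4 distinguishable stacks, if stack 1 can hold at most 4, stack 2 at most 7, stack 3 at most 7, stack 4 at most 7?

142

Without the upper bounds there are C(11,3) = 165 ways to split 8 among 4 stacks.
Subtract solutions that violate a single cap (substitute x_i' = x_i − (cap_i+1)): x_1 ≥ 5 gives C(6,3) = 20; x_2 ≥ 8 gives C(3,3) = 1; x_3 ≥ 8 gives C(3,3) = 1; x_4 ≥ 8 gives C(3,3) = 1. Together 23.
No two caps can be exceeded simultaneously, so the pair terms are all 0.
By inclusion–exclusion the count is 165 − 23 + 0 = 142.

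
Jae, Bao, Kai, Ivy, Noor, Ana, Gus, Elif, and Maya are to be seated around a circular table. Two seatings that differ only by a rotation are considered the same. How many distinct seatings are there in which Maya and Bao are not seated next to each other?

30240

Without the restriction there are (8)! = 40320 seatings.
Those with Maya next to Bao: fuse the pair into one unit and seat 8 units around a circle — 2·(7)! = 10080.
Subtracting, 40320 − 10080 = 30240.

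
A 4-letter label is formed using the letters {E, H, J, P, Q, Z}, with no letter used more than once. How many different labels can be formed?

360

With no repetition, fill the 4 letters in order: 6 choices, then 5, down to 3.
6 × 5 × 4 × 3 = 360.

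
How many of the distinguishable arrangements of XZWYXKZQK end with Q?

With the last slot taken by Q, it remains to arrange the other 8 letters (XZWYXKZK).
Those 8 letters have K appearing twice, X appearing twice, and Z appearing twice, giving (8)!/(2!·2!·2!) = 5040.

5040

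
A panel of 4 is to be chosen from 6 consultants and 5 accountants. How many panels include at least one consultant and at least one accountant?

Total 4-person selections from all 11: C(11,4) = 330.
Selections missing a whole group: no consultants → C(5,4) = 5; no accountants → C(6,4) = 15.
Both groups omitted at once is impossible, so 330 − 20 = 310.

310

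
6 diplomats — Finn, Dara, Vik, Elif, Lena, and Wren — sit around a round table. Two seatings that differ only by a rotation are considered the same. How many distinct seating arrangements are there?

Seat Finn anywhere (absorbing the rotational symmetry), then permute the other 5: (5)! = 120.

120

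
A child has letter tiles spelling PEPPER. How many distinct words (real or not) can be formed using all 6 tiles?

Letter multiplicities in PEPPER: E×2, P×3, R×1.
The number of distinct arrangements is 6!/(3!·2!) = 720/12 = 60.

60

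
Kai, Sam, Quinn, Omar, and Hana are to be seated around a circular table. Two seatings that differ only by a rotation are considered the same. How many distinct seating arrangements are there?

Fix one person's seat to break rotational symmetry; the remaining 4 people can be arranged in (4)! = 24 ways.

24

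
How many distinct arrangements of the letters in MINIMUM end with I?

120

Fix I in the last position and arrange the remaining 6 letters.
Those 6 letters have M appearing 3 times, giving (6)!/(3!) = 120.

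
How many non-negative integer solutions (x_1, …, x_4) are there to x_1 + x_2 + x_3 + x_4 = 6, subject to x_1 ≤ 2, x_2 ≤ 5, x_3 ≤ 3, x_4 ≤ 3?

43

Ignoring the caps, the number of non-negative solutions to x_1+…+x_4 = 6 is C(9,3) = 84.
Subtract solutions that violate a single cap (substitute x_i' = x_i − (cap_i+1)): x_1 ≥ 3 gives C(6,3) = 20; x_2 ≥ 6 gives C(3,3) = 1; x_3 ≥ 4 gives C(5,3) = 10; x_4 ≥ 4 gives C(5,3) = 10. Together 41.
No two caps can be exceeded simultaneously, so the pair terms are all 0.
By inclusion–exclusion the count is 84 − 41 + 0 = 43.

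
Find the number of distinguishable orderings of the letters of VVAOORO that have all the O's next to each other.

Treat the 3 copies of O as a single block. The multiset to arrange is then {OOO, A, R, V, V}, 5 items in all.
That gives (5)!/(2!) = 60 arrangements.

60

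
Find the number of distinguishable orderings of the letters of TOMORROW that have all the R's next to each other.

Treat the 2 copies of R as a single block. The multiset to arrange is then {RR, M, O, O, O, T, W}, 7 items in all.
That gives (7)!/(3!) = 840 arrangements.

840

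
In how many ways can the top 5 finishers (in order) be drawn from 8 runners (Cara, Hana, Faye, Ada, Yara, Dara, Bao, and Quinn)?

6720

There are 8 choices for 1st place, 7 for 2nd, and so on down to 4 for position 5.
That gives 8 × 7 × 6 × 5 × 4 = 6720.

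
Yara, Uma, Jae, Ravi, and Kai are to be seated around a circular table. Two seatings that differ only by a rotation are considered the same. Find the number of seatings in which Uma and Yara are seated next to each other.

12

Glue Uma and Yara into a block (2 internal orders). Seating 4 units around a circle gives (3)! arrangements.
So 2 × (3)! = 2 × 6 = 12.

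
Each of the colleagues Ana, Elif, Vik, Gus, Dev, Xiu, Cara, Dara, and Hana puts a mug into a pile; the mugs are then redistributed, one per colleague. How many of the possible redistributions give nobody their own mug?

133496

This is the derangement count D_9: permutations of 9 items with no fixed point.
By inclusion–exclusion this is Σ_{j=0}^{9} (−1)^j C(9,j)·(9−j)!.
Computing: 362880 − 362880 + 181440 − 60480 + 15120 − 3024 + 504 − 72 + 9 − 1 = 133496.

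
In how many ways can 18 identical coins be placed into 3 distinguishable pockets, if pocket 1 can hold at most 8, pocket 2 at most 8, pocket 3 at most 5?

10

By stars and bars, unrestricted non-negative solutions to x_1+…+x_3 = 18 number C(18+2,2) = 190.
Subtract solutions that violate a single cap (substitute x_i' = x_i − (cap_i+1)): x_1 ≥ 9 gives C(11,2) = 55; x_2 ≥ 9 gives C(11,2) = 55; x_3 ≥ 6 gives C(14,2) = 91. Together 201.
Add back pairs where two caps are both exceeded: 1 + 10 + 10 = 21.
By inclusion–exclusion the count is 190 − 201 + 21 = 10.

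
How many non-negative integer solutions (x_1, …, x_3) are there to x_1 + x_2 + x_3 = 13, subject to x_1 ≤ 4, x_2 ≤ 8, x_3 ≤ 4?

Ignoring the caps, the number of non-negative solutions to x_1+…+x_3 = 13 is C(15,2) = 105.
Subtract solutions that violate a single cap (substitute x_i' = x_i − (cap_i+1)): x_1 ≥ 5 gives C(10,2) = 45; x_2 ≥ 9 gives C(6,2) = 15; x_3 ≥ 5 gives C(10,2) = 45. Together 105.
Add back pairs where two caps are both exceeded: 0 + 10 + 0 = 10.
By inclusion–exclusion the count is 105 − 105 + 10 = 10.

10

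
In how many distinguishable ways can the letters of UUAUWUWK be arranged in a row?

840

UUAUWUWK has 8 letters with U appearing 4 times and W appearing twice.
Dividing 8! = 40320 by 4!·2! = 48 for the repeated letters gives 840.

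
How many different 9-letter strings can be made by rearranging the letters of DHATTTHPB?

30240

The 9 letters of DHATTTHPB have repeats: H appearing twice and T appearing 3 times.
Dividing 9! = 362880 by 3!·2! = 12 for the repeated letters gives 30240.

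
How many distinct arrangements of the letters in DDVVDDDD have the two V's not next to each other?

21

Total arrangements of DDVVDDDD: 8!/(6!·2!) = 28.
Arrangements with the V's together: treat VV as one letter, giving (7)!/(6!) = 7.
Hence 28 − 7 = 21.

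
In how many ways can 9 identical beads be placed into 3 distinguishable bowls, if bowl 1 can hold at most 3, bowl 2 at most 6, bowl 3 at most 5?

Without the upper bounds there are C(11,2) = 55 ways to split 9 among 3 bowls.
Subtract solutions that violate a single cap (substitute x_i' = x_i − (cap_i+1)): x_1 ≥ 4 gives C(7,2) = 21; x_2 ≥ 7 gives C(4,2) = 6; x_3 ≥ 6 gives C(5,2) = 10. Together 37.
No two caps can be exceeded simultaneously, so the pair terms are all 0.
By inclusion–exclusion the count is 55 − 37 + 0 = 18.

18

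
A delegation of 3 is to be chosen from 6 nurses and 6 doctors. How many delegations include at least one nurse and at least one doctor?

180

Total 3-person selections from all 12: C(12,3) = 220.
Subtract selections that omit an entire group: no nurses → C(6,3) = 20; no doctors → C(6,3) = 20.
Both groups omitted at once is impossible, so 220 − 40 = 180.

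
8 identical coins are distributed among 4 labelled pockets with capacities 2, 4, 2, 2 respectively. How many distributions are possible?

10

By stars and bars, unrestricted non-negative solutions to x_1+…+x_4 = 8 number C(8+3,3) = 165.
Subtract solutions that violate a single cap (substitute x_i' = x_i − (cap_i+1)): x_1 ≥ 3 gives C(8,3) = 56; x_2 ≥ 5 gives C(6,3) = 20; x_3 ≥ 3 gives C(8,3) = 56; x_4 ≥ 3 gives C(8,3) = 56. Together 188.
Add back pairs where two caps are both exceeded: 1 + 10 + 10 + 1 + 1 + 10 = 33.
By inclusion–exclusion the count is 165 − 188 + 33 = 10.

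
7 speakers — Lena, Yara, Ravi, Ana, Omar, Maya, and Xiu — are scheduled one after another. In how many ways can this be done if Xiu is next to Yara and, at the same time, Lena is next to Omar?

480

Treat {Xiu,Yara} as one block (2 orders) and {Lena,Omar} as another (2 orders).
That leaves 5 units to arrange: 2 × 2 × 5! = 4 × 120 = 480.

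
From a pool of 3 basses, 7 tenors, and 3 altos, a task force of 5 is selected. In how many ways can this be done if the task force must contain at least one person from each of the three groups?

Unrestricted: C(13,5) = 1287 ways to pick any 5 of the 13.
Subtract selections that omit an entire group: no basses → C(10,5) = 252; no tenors → C(6,5) = 6; no altos → C(10,5) = 252.
Add back selections omitting two groups (i.e. drawn from a single group): C(3,5) + C(7,5) + C(3,5) = 21.
By inclusion–exclusion: 1287 − 510 + 21 = 798.

798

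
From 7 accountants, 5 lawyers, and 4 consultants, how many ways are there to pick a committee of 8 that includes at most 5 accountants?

12609

Split by how many accountants are chosen (0 through 5).
Sum: C(7,0)·C(9,8) + C(7,1)·C(9,7) + C(7,2)·C(9,6) + C(7,3)·C(9,5) + C(7,4)·C(9,4) + C(7,5)·C(9,3) = 9 + 252 + 1764 + 4410 + 4410 + 1764 = 12609.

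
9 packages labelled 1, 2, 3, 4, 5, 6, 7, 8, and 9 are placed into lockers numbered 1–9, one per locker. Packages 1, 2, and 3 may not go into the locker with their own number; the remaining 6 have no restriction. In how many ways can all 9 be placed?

Let Aᵢ (for i ∈ {1, 2, 3}) be the placements that put package i in its forbidden locker. Any j of these fix j positions, leaving (9−j)! ways to fill the rest, and there are C(3,j) ways to pick which j.
By inclusion–exclusion, the number of valid placements is Σ_{j=0}^{3} (−1)^j C(3,j)·(9−j)!.
Computing: 362880 − 120960 + 15120 − 720 = 256320.

256320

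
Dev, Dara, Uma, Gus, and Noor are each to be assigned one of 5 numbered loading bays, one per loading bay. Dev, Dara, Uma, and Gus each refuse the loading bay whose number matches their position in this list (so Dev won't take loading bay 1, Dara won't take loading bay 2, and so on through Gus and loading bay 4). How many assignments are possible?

Let Aᵢ (for 1 ≤ i ≤ 4) be the placements that put person i in their forbidden loading bay. Any j of these fix j positions, leaving (5−j)! ways to fill the rest, and there are C(4,j) ways to pick which j.
By inclusion–exclusion, the number of valid placements is Σ_{j=0}^{4} (−1)^j C(4,j)·(5−j)!.
Computing: 120 − 96 + 36 − 8 + 1 = 53.

53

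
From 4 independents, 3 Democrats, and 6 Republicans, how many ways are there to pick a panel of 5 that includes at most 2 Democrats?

Split by how many Democrats are chosen (0 through 2).
Sum: C(3,0)·C(10,5) + C(3,1)·C(10,4) + C(3,2)·C(10,3) = 252 + 630 + 360 = 1242.

1242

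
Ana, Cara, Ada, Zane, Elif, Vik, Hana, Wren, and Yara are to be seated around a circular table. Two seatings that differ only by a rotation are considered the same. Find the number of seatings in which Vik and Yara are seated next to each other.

10080

Treat {Vik, Yara} as one unit (2 internal orders) and seat the resulting 8 units around the table: (7)! circular arrangements.
So 2 × (7)! = 2 × 5040 = 10080.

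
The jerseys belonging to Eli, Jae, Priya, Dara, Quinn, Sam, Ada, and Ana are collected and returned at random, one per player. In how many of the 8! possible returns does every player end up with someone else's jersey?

Count assignments avoiding every fixed point. For any j of the 8 players fixed to their old jersey, the other 8−j can be arranged in (8−j)! ways.
By inclusion–exclusion this is Σ_{j=0}^{8} (−1)^j C(8,j)·(8−j)!.
Computing: 40320 − 40320 + 20160 − 6720 + 1680 − 336 + 56 − 8 + 1 = 14833.

14833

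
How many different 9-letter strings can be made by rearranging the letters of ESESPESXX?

Letter multiplicities in ESESPESXX: E×3, P×1, S×3, X×2.
So there are 9! / (3!·3!·2!) = 5040 distinguishable arrangements.

5040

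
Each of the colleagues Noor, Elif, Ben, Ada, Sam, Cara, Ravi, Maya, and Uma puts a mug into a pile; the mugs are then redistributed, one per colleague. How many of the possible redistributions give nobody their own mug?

133496

Let Aᵢ be the assignments in which colleague i gets their own mug. We want the size of the complement of A₁∪…∪A_9.
By inclusion–exclusion this is Σ_{j=0}^{9} (−1)^j C(9,j)·(9−j)!.
Computing: 362880 − 362880 + 181440 − 60480 + 15120 − 3024 + 504 − 72 + 9 − 1 = 133496.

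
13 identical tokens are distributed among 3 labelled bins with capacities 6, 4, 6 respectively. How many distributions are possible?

Without the upper bounds there are C(15,2) = 105 ways to split 13 among 3 bins.
Subtract solutions that violate a single cap (substitute x_i' = x_i − (cap_i+1)): x_1 ≥ 7 gives C(8,2) = 28; x_2 ≥ 5 gives C(10,2) = 45; x_3 ≥ 7 gives C(8,2) = 28. Together 101.
Add back pairs where two caps are both exceeded: 3 + 0 + 3 = 6.
By inclusion–exclusion the count is 105 − 101 + 6 = 10.

10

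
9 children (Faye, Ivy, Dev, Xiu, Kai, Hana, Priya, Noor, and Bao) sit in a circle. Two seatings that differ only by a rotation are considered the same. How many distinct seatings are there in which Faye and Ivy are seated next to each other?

10080

Treat {Faye, Ivy} as one unit (2 internal orders) and seat the resulting 8 units around the table: (7)! circular arrangements.
So 2 × (7)! = 2 × 5040 = 10080.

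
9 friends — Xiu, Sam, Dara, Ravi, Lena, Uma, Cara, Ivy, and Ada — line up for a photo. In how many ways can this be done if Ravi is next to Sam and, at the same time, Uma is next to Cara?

20160

Treat {Ravi,Sam} as one block (2 orders) and {Uma,Cara} as another (2 orders).
That leaves 7 units to arrange: 2 × 2 × 7! = 4 × 5040 = 20160.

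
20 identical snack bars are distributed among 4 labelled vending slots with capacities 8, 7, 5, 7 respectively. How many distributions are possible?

116

Ignoring the caps, the number of non-negative solutions to x_1+…+x_4 = 20 is C(23,3) = 1771.
Subtract solutions that violate a single cap (substitute x_i' = x_i − (cap_i+1)): x_1 ≥ 9 gives C(14,3) = 364; x_2 ≥ 8 gives C(15,3) = 455; x_3 ≥ 6 gives C(17,3) = 680; x_4 ≥ 8 gives C(15,3) = 455. Together 1954.
Add back pairs where two caps are both exceeded: 20 + 56 + 20 + 84 + 35 + 84 = 299.
By inclusion–exclusion the count is 1771 − 1954 + 299 = 116.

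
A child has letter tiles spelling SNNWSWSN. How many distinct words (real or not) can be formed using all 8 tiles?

560

SNNWSWSN has 8 letters with N appearing 3 times, S appearing 3 times, and W appearing twice.
The number of distinct arrangements is 8!/(3!·3!·2!) = 40320/72 = 560.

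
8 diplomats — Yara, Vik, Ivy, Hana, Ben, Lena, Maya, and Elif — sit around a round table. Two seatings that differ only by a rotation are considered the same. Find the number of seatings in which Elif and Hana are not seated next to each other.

All circular seatings of 8 people number (7)! = 5040.
Seatings with Elif beside Hana: treat them as a block with 2 internal orders, giving 2 × (6)! = 1440.
Subtracting, 5040 − 1440 = 3600.

3600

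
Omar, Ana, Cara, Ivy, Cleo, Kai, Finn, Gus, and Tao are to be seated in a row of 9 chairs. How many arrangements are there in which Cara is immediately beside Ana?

80640

Place the 7 others and the Cara-Ana pair as 8 objects in a line; the pair has 2 internal arrangements.
That gives 2 × 8! = 2 × 40320 = 80640.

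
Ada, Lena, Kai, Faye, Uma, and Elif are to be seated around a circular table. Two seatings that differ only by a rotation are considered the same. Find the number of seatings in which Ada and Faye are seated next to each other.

Treat {Ada, Faye} as one unit (2 internal orders) and seat the resulting 5 units around the table: (4)! circular arrangements.
So 2 × (4)! = 2 × 24 = 48.

48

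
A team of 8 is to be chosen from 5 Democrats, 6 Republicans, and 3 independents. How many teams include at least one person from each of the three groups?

Total 8-person selections from all 14: C(14,8) = 3003.
Subtract selections that omit an entire group: no Democrats → C(9,8) = 9; no Republicans → C(8,8) = 1; no independents → C(11,8) = 165.
Add back selections omitting two groups (i.e. drawn from a single group): C(5,8) + C(6,8) + C(3,8) = 0.
By inclusion–exclusion: 3003 − 175 + 0 = 2828.

2828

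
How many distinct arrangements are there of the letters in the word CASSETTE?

CASSETTE has 8 letters with E appearing twice, S appearing twice, and T appearing twice.
The number of distinct arrangements is 8!/(2!·2!·2!) = 40320/8 = 5040.

5040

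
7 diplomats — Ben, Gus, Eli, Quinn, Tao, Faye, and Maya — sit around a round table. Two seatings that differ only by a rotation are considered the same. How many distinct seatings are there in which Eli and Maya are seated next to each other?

240

Glue Eli and Maya into a block (2 internal orders). Seating 6 units around a circle gives (5)! arrangements.
So 2 × (5)! = 2 × 120 = 240.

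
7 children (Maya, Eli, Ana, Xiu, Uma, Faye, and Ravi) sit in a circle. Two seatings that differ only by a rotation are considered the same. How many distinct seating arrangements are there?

720

Seat Maya anywhere (absorbing the rotational symmetry), then permute the other 6: (6)! = 720.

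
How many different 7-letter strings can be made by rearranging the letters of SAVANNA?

420

Letter multiplicities in SAVANNA: A×3, N×2, S×1, V×1.
So there are 7! / (3!·2!) = 420 distinguishable arrangements.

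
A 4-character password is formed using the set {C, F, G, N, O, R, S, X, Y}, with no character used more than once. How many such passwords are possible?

3024

Choose and order 4 of the 9 symbols: the first character has 9 options, the next 8, then 7, 6.
That product is 9 × 8 × 7 × 6 = 3024.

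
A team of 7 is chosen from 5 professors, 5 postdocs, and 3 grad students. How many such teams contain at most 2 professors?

Split by how many professors are chosen (0 through 2).
Sum: C(5,0)·C(8,7) + C(5,1)·C(8,6) + C(5,2)·C(8,5) = 8 + 140 + 560 = 708.

708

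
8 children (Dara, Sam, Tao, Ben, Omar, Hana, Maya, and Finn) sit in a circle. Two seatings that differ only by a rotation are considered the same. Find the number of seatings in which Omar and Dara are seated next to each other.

Glue Omar and Dara into a block (2 internal orders). Seating 7 units around a circle gives (6)! arrangements.
So 2 × (6)! = 2 × 720 = 1440.

1440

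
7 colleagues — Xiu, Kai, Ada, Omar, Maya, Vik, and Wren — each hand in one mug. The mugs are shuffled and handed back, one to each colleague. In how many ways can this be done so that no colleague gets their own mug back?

Let Aᵢ be the assignments in which colleague i gets their own mug. We want the size of the complement of A₁∪…∪A_7.
By inclusion–exclusion this is Σ_{j=0}^{7} (−1)^j C(7,j)·(7−j)!.
Computing: 5040 − 5040 + 2520 − 840 + 210 − 42 + 7 − 1 = 1854.

1854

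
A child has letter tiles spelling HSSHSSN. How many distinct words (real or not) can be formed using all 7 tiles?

The 7 letters of HSSHSSN have repeats: H appearing twice and S appearing 4 times.
Dividing 7! = 5040 by 4!·2! = 48 for the repeated letters gives 105.

105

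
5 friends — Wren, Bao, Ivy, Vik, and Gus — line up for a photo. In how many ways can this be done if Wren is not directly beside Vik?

72

There are 5! = 120 arrangements in all. If Wren and Vik are adjacent, merging them into one block gives 2·(4)! = 48 arrangements.
So 120 − 48 = 72 arrangements keep them apart.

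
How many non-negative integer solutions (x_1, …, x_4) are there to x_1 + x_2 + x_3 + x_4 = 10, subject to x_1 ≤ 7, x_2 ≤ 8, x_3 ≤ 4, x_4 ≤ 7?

By stars and bars, unrestricted non-negative solutions to x_1+…+x_4 = 10 number C(10+3,3) = 286.
Subtract solutions that violate a single cap (substitute x_i' = x_i − (cap_i+1)): x_1 ≥ 8 gives C(5,3) = 10; x_2 ≥ 9 gives C(4,3) = 4; x_3 ≥ 5 gives C(8,3) = 56; x_4 ≥ 8 gives C(5,3) = 10. Together 80.
No two caps can be exceeded simultaneously, so the pair terms are all 0.
By inclusion–exclusion the count is 286 − 80 + 0 = 206.

206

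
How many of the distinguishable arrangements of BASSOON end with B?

180

With the last slot taken by B, it remains to arrange the other 6 letters (ASSOON).
Those 6 letters have O appearing twice and S appearing twice, giving (6)!/(2!·2!) = 180.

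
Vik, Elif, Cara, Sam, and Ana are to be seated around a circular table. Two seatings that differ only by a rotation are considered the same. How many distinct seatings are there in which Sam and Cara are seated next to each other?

12

Treat {Sam, Cara} as one unit (2 internal orders) and seat the resulting 4 units around the table: (3)! circular arrangements.
So 2 × (3)! = 2 × 6 = 12.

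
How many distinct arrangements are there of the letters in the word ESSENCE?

Letter multiplicities in ESSENCE: C×1, E×3, N×1, S×2.
Dividing 7! = 5040 by 3!·2! = 12 for the repeated letters gives 420.

420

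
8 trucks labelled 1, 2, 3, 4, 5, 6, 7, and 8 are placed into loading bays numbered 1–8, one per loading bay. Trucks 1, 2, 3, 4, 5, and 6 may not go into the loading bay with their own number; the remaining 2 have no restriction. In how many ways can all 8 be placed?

18806

Let Aᵢ (for 1 ≤ i ≤ 6) be the placements that put truck i in its forbidden loading bay. Any j of these fix j positions, leaving (8−j)! ways to fill the rest, and there are C(6,j) ways to pick which j.
By inclusion–exclusion, the number of valid placements is Σ_{j=0}^{6} (−1)^j C(6,j)·(8−j)!.
Computing: 40320 − 30240 + 10800 − 2400 + 360 − 36 + 2 = 18806.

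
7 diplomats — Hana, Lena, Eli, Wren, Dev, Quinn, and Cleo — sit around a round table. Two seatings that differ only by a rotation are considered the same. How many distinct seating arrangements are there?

Fix one person's seat to break rotational symmetry; the remaining 6 people can be arranged in (6)! = 720 ways.

720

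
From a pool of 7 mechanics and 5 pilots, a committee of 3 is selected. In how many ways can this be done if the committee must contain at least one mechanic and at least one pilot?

Unrestricted: C(12,3) = 220 ways to pick any 3 of the 12.
Subtract selections that omit an entire group: no mechanics → C(5,3) = 10; no pilots → C(7,3) = 35.
Both groups omitted at once is impossible, so 220 − 45 = 175.

175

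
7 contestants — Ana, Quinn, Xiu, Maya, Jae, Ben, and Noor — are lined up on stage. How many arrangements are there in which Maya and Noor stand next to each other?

1440

Treat {Maya, Noor} as a single unit. There are 6 units to order, and the pair itself can be ordered 2 ways.
That gives 2 × 6! = 2 × 720 = 1440.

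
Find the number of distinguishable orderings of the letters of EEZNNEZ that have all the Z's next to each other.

Treat the 2 copies of Z as a single block. The multiset to arrange is then {ZZ, E, E, E, N, N}, 6 items in all.
That gives (6)!/(3!·2!) = 60 arrangements.

60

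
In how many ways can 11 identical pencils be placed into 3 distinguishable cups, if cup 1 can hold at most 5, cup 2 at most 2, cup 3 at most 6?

6

Ignoring the caps, the number of non-negative solutions to x_1+…+x_3 = 11 is C(13,2) = 78.
Subtract solutions that violate a single cap (substitute x_i' = x_i − (cap_i+1)): x_1 ≥ 6 gives C(7,2) = 21; x_2 ≥ 3 gives C(10,2) = 45; x_3 ≥ 7 gives C(6,2) = 15. Together 81.
Add back pairs where two caps are both exceeded: 6 + 0 + 3 = 9.
By inclusion–exclusion the count is 78 − 81 + 9 = 6.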